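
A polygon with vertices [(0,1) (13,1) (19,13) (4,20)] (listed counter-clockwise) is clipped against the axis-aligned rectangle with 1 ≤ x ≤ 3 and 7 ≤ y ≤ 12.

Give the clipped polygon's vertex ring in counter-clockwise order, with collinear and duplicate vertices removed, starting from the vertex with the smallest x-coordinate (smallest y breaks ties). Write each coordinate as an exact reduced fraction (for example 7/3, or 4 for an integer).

Clipped polygon: [(24/19,7) (3,7) (3,12) (44/19,12)]

1. After x ≥ 1: [(1,23/4) (1,1) (13,1) (19,13) (4,20)]
2. After x ≤ 3: [(3,61/4) (1,23/4) (1,1) (3,1)]
3. After y ≥ 7: [(3,7) (3,61/4) (24/19,7)]
4. After y ≤ 12: [(3,7) (3,12) (44/19,12) (24/19,7)]
5. Canonical ring: [(24/19,7) (3,7) (3,12) (44/19,12)]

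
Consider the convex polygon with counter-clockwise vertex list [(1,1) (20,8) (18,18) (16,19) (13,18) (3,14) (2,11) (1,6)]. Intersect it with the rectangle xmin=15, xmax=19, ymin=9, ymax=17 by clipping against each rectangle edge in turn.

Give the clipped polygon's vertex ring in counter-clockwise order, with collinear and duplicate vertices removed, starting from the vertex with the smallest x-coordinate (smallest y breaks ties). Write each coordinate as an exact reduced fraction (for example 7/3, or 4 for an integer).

Clipped polygon: [(15,9) (19,9) (19,13) (91/5,17) (15,17)]

1. After x ≥ 15: [(15,117/19) (20,8) (18,18) (16,19) (15,56/3)]
2. After x ≤ 19: [(15,117/19) (19,145/19) (19,13) (18,18) (16,19) (15,56/3)]
3. After y ≥ 9: [(15,9) (19,9) (19,13) (18,18) (16,19) (15,56/3)]
4. After y ≤ 17: [(15,17) (15,9) (19,9) (19,13) (91/5,17)]
5. Canonical ring: [(15,9) (19,9) (19,13) (91/5,17) (15,17)]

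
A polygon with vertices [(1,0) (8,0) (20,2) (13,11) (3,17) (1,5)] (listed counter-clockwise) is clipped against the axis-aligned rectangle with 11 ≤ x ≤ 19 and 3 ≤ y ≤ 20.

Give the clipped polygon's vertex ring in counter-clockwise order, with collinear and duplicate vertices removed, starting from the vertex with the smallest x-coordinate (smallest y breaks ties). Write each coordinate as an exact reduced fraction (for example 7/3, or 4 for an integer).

1. After x ≥ 11: [(11,1/2) (20,2) (13,11) (11,61/5)]
2. After x ≤ 19: [(11,1/2) (19,11/6) (19,23/7) (13,11) (11,61/5)]
3. After y ≥ 3: [(11,3) (19,3) (19,23/7) (13,11) (11,61/5)]
4. After y ≤ 20: [(11,3) (19,3) (19,23/7) (13,11) (11,61/5)]
5. Canonical ring: [(11,3) (19,3) (19,23/7) (13,11) (11,61/5)]

Clipped polygon: [(11,3) (19,3) (19,23/7) (13,11) (11,61/5)]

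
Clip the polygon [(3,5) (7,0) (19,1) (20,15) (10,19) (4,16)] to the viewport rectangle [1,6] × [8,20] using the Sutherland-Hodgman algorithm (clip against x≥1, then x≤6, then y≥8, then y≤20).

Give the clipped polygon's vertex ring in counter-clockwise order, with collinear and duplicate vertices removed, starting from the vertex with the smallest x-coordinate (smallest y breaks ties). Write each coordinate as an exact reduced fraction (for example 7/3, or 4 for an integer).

1. After x ≥ 1: [(3,5) (7,0) (19,1) (20,15) (10,19) (4,16)]
2. After x ≤ 6: [(3,5) (6,5/4) (6,17) (4,16)]
3. After y ≥ 8: [(36/11,8) (6,8) (6,17) (4,16)]
4. After y ≤ 20: [(36/11,8) (6,8) (6,17) (4,16)]
5. Canonical ring: [(36/11,8) (6,8) (6,17) (4,16)]

Clipped polygon: [(36/11,8) (6,8) (6,17) (4,16)]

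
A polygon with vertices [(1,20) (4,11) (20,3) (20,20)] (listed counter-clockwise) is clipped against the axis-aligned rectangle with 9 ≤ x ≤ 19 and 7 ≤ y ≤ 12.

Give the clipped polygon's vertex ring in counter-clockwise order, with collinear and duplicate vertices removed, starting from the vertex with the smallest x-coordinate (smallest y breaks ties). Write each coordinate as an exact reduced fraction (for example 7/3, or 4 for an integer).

1. After x ≥ 9: [(9,20) (9,17/2) (20,3) (20,20)]
2. After x ≤ 19: [(19,20) (9,20) (9,17/2) (19,7/2)]
3. After y ≥ 7: [(19,7) (19,20) (9,20) (9,17/2) (12,7)]
4. After y ≤ 12: [(19,7) (19,12) (9,12) (9,17/2) (12,7)]
5. Canonical ring: [(9,17/2) (12,7) (19,7) (19,12) (9,12)]

Clipped polygon: [(9,17/2) (12,7) (19,7) (19,12) (9,12)]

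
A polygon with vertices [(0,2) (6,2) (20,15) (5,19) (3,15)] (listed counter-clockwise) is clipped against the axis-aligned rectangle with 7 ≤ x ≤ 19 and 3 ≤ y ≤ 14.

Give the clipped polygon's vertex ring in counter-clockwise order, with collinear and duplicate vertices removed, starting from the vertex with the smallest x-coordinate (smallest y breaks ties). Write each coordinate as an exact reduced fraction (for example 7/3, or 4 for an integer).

Clipped polygon: [(7,3) (92/13,3) (246/13,14) (7,14)]

1. After x ≥ 7: [(7,41/14) (20,15) (7,277/15)]
2. After x ≤ 19: [(7,41/14) (19,197/14) (19,229/15) (7,277/15)]
3. After y ≥ 3: [(7,3) (92/13,3) (19,197/14) (19,229/15) (7,277/15)]
4. After y ≤ 14: [(7,14) (7,3) (92/13,3) (246/13,14)]
5. Canonical ring: [(7,3) (92/13,3) (246/13,14) (7,14)]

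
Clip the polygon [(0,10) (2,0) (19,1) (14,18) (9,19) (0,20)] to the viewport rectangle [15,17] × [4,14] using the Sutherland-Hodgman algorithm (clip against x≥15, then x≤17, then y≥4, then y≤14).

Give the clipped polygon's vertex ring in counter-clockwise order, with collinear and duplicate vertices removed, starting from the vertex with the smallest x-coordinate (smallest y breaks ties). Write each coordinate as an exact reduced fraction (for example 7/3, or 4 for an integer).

Clipped polygon: [(15,4) (17,4) (17,39/5) (258/17,14) (15,14)]

1. After x ≥ 15: [(15,13/17) (19,1) (15,73/5)]
2. After x ≤ 17: [(15,13/17) (17,15/17) (17,39/5) (15,73/5)]
3. After y ≥ 4: [(15,4) (17,4) (17,39/5) (15,73/5)]
4. After y ≤ 14: [(15,14) (15,4) (17,4) (17,39/5) (258/17,14)]
5. Canonical ring: [(15,4) (17,4) (17,39/5) (258/17,14) (15,14)]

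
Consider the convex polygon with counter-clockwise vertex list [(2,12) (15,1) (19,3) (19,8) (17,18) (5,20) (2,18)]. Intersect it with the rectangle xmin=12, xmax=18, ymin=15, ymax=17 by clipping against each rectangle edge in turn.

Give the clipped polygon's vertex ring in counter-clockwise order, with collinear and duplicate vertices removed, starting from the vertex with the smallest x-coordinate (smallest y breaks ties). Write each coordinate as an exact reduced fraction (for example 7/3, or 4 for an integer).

Clipped polygon: [(12,15) (88/5,15) (86/5,17) (12,17)]

1. After x ≥ 12: [(12,46/13) (15,1) (19,3) (19,8) (17,18) (12,113/6)]
2. After x ≤ 18: [(12,46/13) (15,1) (18,5/2) (18,13) (17,18) (12,113/6)]
3. After y ≥ 15: [(12,15) (88/5,15) (17,18) (12,113/6)]
4. After y ≤ 17: [(12,17) (12,15) (88/5,15) (86/5,17)]
5. Canonical ring: [(12,15) (88/5,15) (86/5,17) (12,17)]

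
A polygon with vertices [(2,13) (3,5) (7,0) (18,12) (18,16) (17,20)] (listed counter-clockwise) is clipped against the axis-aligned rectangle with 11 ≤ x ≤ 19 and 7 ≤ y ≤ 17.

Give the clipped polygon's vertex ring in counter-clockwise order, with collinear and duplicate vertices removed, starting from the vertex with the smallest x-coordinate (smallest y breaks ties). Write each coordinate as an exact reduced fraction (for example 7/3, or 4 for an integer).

Clipped polygon: [(11,7) (161/12,7) (18,12) (18,16) (71/4,17) (11,17)]

1. After x ≥ 11: [(11,86/5) (11,48/11) (18,12) (18,16) (17,20)]
2. After x ≤ 19: [(11,86/5) (11,48/11) (18,12) (18,16) (17,20)]
3. After y ≥ 7: [(11,86/5) (11,7) (161/12,7) (18,12) (18,16) (17,20)]
4. After y ≤ 17: [(11,17) (11,7) (161/12,7) (18,12) (18,16) (71/4,17)]
5. Canonical ring: [(11,7) (161/12,7) (18,12) (18,16) (71/4,17) (11,17)]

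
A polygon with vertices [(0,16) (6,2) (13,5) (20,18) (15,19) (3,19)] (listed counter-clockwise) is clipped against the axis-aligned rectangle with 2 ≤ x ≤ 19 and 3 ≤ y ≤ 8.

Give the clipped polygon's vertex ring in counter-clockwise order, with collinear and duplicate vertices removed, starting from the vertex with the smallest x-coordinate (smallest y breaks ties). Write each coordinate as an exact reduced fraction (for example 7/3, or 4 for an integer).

Clipped polygon: [(24/7,8) (39/7,3) (25/3,3) (13,5) (190/13,8)]

1. After x ≥ 2: [(2,18) (2,34/3) (6,2) (13,5) (20,18) (15,19) (3,19)]
2. After x ≤ 19: [(2,18) (2,34/3) (6,2) (13,5) (19,113/7) (19,91/5) (15,19) (3,19)]
3. After y ≥ 3: [(2,18) (2,34/3) (39/7,3) (25/3,3) (13,5) (19,113/7) (19,91/5) (15,19) (3,19)]
4. After y ≤ 8: [(24/7,8) (39/7,3) (25/3,3) (13,5) (190/13,8)]
5. Canonical ring: [(24/7,8) (39/7,3) (25/3,3) (13,5) (190/13,8)]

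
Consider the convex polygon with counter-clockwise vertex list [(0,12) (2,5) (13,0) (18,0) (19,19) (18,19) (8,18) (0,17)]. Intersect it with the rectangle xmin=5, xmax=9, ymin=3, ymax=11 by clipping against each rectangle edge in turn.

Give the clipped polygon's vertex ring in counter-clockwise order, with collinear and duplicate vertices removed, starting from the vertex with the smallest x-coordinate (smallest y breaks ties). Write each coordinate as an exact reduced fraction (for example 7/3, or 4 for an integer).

Clipped polygon: [(5,40/11) (32/5,3) (9,3) (9,11) (5,11)]

1. After x ≥ 5: [(5,40/11) (13,0) (18,0) (19,19) (18,19) (8,18) (5,141/8)]
2. After x ≤ 9: [(5,40/11) (9,20/11) (9,181/10) (8,18) (5,141/8)]
3. After y ≥ 3: [(5,40/11) (32/5,3) (9,3) (9,181/10) (8,18) (5,141/8)]
4. After y ≤ 11: [(5,11) (5,40/11) (32/5,3) (9,3) (9,11)]
5. Canonical ring: [(5,40/11) (32/5,3) (9,3) (9,11) (5,11)]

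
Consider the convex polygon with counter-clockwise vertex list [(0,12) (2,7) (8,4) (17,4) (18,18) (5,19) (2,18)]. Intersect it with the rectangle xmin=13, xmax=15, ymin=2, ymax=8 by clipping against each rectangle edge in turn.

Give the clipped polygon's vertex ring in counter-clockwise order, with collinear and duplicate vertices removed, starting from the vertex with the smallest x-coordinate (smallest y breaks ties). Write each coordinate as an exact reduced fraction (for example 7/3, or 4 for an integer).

1. After x ≥ 13: [(13,4) (17,4) (18,18) (13,239/13)]
2. After x ≤ 15: [(13,4) (15,4) (15,237/13) (13,239/13)]
3. After y ≥ 2: [(13,4) (15,4) (15,237/13) (13,239/13)]
4. After y ≤ 8: [(13,8) (13,4) (15,4) (15,8)]
5. Canonical ring: [(13,4) (15,4) (15,8) (13,8)]

Clipped polygon: [(13,4) (15,4) (15,8) (13,8)]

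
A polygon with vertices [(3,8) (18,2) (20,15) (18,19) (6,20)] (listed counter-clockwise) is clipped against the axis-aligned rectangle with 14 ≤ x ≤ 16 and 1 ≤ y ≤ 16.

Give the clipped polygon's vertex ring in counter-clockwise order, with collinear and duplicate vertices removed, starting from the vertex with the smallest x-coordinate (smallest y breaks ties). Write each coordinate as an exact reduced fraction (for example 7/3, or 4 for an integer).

Clipped polygon: [(14,18/5) (16,14/5) (16,16) (14,16)]

1. After x ≥ 14: [(14,18/5) (18,2) (20,15) (18,19) (14,58/3)]
2. After x ≤ 16: [(14,18/5) (16,14/5) (16,115/6) (14,58/3)]
3. After y ≥ 1: [(14,18/5) (16,14/5) (16,115/6) (14,58/3)]
4. After y ≤ 16: [(14,16) (14,18/5) (16,14/5) (16,16)]
5. Canonical ring: [(14,18/5) (16,14/5) (16,16) (14,16)]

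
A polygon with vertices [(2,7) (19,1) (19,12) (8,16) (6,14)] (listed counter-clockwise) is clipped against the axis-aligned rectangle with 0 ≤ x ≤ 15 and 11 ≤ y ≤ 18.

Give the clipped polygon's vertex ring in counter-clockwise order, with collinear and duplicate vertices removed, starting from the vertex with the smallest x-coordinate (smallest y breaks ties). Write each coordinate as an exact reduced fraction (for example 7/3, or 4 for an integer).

1. After x ≥ 0: [(2,7) (19,1) (19,12) (8,16) (6,14)]
2. After x ≤ 15: [(2,7) (15,41/17) (15,148/11) (8,16) (6,14)]
3. After y ≥ 11: [(30/7,11) (15,11) (15,148/11) (8,16) (6,14)]
4. After y ≤ 18: [(30/7,11) (15,11) (15,148/11) (8,16) (6,14)]
5. Canonical ring: [(30/7,11) (15,11) (15,148/11) (8,16) (6,14)]

Clipped polygon: [(30/7,11) (15,11) (15,148/11) (8,16) (6,14)]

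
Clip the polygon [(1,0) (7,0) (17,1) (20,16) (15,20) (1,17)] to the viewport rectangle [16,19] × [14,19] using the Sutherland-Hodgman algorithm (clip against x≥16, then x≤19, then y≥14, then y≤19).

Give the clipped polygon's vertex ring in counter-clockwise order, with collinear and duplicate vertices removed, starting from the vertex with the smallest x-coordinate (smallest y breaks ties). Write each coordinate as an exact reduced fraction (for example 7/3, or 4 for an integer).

1. After x ≥ 16: [(16,9/10) (17,1) (20,16) (16,96/5)]
2. After x ≤ 19: [(16,9/10) (17,1) (19,11) (19,84/5) (16,96/5)]
3. After y ≥ 14: [(16,14) (19,14) (19,84/5) (16,96/5)]
4. After y ≤ 19: [(16,19) (16,14) (19,14) (19,84/5) (65/4,19)]
5. Canonical ring: [(16,14) (19,14) (19,84/5) (65/4,19) (16,19)]

Clipped polygon: [(16,14) (19,14) (19,84/5) (65/4,19) (16,19)]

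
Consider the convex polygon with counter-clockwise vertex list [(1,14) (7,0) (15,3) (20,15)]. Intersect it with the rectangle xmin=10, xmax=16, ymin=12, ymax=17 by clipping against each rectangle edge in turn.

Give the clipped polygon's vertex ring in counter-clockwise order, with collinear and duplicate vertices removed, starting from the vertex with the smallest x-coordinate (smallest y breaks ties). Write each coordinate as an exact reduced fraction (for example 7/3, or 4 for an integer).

1. After x ≥ 10: [(10,275/19) (10,9/8) (15,3) (20,15)]
2. After x ≤ 16: [(16,281/19) (10,275/19) (10,9/8) (15,3) (16,27/5)]
3. After y ≥ 12: [(16,12) (16,281/19) (10,275/19) (10,12)]
4. After y ≤ 17: [(16,12) (16,281/19) (10,275/19) (10,12)]
5. Canonical ring: [(10,12) (16,12) (16,281/19) (10,275/19)]

Clipped polygon: [(10,12) (16,12) (16,281/19) (10,275/19)]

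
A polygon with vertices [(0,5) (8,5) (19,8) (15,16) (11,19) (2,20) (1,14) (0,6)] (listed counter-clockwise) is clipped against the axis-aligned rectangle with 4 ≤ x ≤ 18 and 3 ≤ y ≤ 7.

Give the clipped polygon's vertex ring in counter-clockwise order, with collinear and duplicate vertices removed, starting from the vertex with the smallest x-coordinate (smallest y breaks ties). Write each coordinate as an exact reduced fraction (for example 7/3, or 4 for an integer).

Clipped polygon: [(4,5) (8,5) (46/3,7) (4,7)]

1. After x ≥ 4: [(4,5) (8,5) (19,8) (15,16) (11,19) (4,178/9)]
2. After x ≤ 18: [(4,5) (8,5) (18,85/11) (18,10) (15,16) (11,19) (4,178/9)]
3. After y ≥ 3: [(4,5) (8,5) (18,85/11) (18,10) (15,16) (11,19) (4,178/9)]
4. After y ≤ 7: [(4,7) (4,5) (8,5) (46/3,7)]
5. Canonical ring: [(4,5) (8,5) (46/3,7) (4,7)]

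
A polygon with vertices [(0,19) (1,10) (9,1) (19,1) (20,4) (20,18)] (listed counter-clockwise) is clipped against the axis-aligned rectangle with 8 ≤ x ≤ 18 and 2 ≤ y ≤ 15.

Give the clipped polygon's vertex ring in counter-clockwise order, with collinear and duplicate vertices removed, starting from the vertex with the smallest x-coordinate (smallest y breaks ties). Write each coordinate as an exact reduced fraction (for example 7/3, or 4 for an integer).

1. After x ≥ 8: [(8,93/5) (8,17/8) (9,1) (19,1) (20,4) (20,18)]
2. After x ≤ 18: [(18,181/10) (8,93/5) (8,17/8) (9,1) (18,1)]
3. After y ≥ 2: [(18,2) (18,181/10) (8,93/5) (8,17/8) (73/9,2)]
4. After y ≤ 15: [(18,2) (18,15) (8,15) (8,17/8) (73/9,2)]
5. Canonical ring: [(8,17/8) (73/9,2) (18,2) (18,15) (8,15)]

Clipped polygon: [(8,17/8) (73/9,2) (18,2) (18,15) (8,15)]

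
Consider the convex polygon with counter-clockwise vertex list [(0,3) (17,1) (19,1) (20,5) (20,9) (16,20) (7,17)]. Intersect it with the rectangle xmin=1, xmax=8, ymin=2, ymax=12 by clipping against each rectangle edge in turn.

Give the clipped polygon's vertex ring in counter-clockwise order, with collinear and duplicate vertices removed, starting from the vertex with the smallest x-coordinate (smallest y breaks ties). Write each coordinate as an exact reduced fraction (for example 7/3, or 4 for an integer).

Clipped polygon: [(1,49/17) (8,35/17) (8,12) (9/2,12) (1,5)]

1. After x ≥ 1: [(1,5) (1,49/17) (17,1) (19,1) (20,5) (20,9) (16,20) (7,17)]
2. After x ≤ 8: [(1,5) (1,49/17) (8,35/17) (8,52/3) (7,17)]
3. After y ≥ 2: [(1,5) (1,49/17) (8,35/17) (8,52/3) (7,17)]
4. After y ≤ 12: [(9/2,12) (1,5) (1,49/17) (8,35/17) (8,12)]
5. Canonical ring: [(1,49/17) (8,35/17) (8,12) (9/2,12) (1,5)]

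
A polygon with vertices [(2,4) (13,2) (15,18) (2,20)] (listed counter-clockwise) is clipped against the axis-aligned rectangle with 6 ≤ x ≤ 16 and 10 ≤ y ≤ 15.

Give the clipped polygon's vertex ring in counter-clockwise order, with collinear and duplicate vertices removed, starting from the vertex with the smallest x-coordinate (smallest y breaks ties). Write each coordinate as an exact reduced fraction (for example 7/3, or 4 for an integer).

Clipped polygon: [(6,10) (14,10) (117/8,15) (6,15)]

1. After x ≥ 6: [(6,36/11) (13,2) (15,18) (6,252/13)]
2. After x ≤ 16: [(6,36/11) (13,2) (15,18) (6,252/13)]
3. After y ≥ 10: [(6,10) (14,10) (15,18) (6,252/13)]
4. After y ≤ 15: [(6,15) (6,10) (14,10) (117/8,15)]
5. Canonical ring: [(6,10) (14,10) (117/8,15) (6,15)]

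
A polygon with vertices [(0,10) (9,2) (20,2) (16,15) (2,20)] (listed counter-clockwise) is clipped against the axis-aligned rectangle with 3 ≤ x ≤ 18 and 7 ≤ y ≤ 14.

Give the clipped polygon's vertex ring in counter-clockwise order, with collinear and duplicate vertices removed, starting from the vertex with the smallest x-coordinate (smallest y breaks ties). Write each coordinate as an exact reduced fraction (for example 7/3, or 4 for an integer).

1. After x ≥ 3: [(3,22/3) (9,2) (20,2) (16,15) (3,275/14)]
2. After x ≤ 18: [(3,22/3) (9,2) (18,2) (18,17/2) (16,15) (3,275/14)]
3. After y ≥ 7: [(3,22/3) (27/8,7) (18,7) (18,17/2) (16,15) (3,275/14)]
4. After y ≤ 14: [(3,14) (3,22/3) (27/8,7) (18,7) (18,17/2) (212/13,14)]
5. Canonical ring: [(3,22/3) (27/8,7) (18,7) (18,17/2) (212/13,14) (3,14)]

Clipped polygon: [(3,22/3) (27/8,7) (18,7) (18,17/2) (212/13,14) (3,14)]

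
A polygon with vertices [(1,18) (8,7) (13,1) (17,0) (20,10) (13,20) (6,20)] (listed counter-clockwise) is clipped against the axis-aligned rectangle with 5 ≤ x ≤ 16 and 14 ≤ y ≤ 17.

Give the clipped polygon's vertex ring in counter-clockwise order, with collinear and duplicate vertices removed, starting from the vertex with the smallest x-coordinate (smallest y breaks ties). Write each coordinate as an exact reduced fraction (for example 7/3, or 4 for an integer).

Clipped polygon: [(5,14) (16,14) (16,110/7) (151/10,17) (5,17)]

1. After x ≥ 5: [(5,98/5) (5,82/7) (8,7) (13,1) (17,0) (20,10) (13,20) (6,20)]
2. After x ≤ 16: [(5,98/5) (5,82/7) (8,7) (13,1) (16,1/4) (16,110/7) (13,20) (6,20)]
3. After y ≥ 14: [(5,98/5) (5,14) (16,14) (16,110/7) (13,20) (6,20)]
4. After y ≤ 17: [(5,17) (5,14) (16,14) (16,110/7) (151/10,17)]
5. Canonical ring: [(5,14) (16,14) (16,110/7) (151/10,17) (5,17)]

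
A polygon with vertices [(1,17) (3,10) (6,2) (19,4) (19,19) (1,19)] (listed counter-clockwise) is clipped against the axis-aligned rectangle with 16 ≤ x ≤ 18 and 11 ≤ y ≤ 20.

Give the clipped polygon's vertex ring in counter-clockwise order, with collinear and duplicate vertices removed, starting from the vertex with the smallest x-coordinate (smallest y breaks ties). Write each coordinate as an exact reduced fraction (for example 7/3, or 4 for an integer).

Clipped polygon: [(16,11) (18,11) (18,19) (16,19)]

1. After x ≥ 16: [(16,46/13) (19,4) (19,19) (16,19)]
2. After x ≤ 18: [(16,46/13) (18,50/13) (18,19) (16,19)]
3. After y ≥ 11: [(16,11) (18,11) (18,19) (16,19)]
4. After y ≤ 20: [(16,11) (18,11) (18,19) (16,19)]
5. Canonical ring: [(16,11) (18,11) (18,19) (16,19)]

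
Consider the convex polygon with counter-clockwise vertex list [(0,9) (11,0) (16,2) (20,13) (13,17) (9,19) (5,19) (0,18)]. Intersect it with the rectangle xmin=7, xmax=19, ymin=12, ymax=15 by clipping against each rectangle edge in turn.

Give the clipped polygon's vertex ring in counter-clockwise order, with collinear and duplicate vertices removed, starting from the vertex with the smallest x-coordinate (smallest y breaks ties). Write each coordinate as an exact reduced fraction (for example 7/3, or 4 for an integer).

Clipped polygon: [(7,12) (19,12) (19,95/7) (33/2,15) (7,15)]

1. After x ≥ 7: [(7,36/11) (11,0) (16,2) (20,13) (13,17) (9,19) (7,19)]
2. After x ≤ 19: [(7,36/11) (11,0) (16,2) (19,41/4) (19,95/7) (13,17) (9,19) (7,19)]
3. After y ≥ 12: [(7,12) (19,12) (19,95/7) (13,17) (9,19) (7,19)]
4. After y ≤ 15: [(7,15) (7,12) (19,12) (19,95/7) (33/2,15)]
5. Canonical ring: [(7,12) (19,12) (19,95/7) (33/2,15) (7,15)]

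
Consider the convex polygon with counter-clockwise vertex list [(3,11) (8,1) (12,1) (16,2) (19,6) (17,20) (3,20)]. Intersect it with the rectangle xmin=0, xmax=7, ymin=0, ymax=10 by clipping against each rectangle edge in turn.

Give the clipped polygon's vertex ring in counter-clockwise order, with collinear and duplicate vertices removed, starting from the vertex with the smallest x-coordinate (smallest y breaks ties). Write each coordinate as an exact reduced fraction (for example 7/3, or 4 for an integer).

1. After x ≥ 0: [(3,11) (8,1) (12,1) (16,2) (19,6) (17,20) (3,20)]
2. After x ≤ 7: [(3,11) (7,3) (7,20) (3,20)]
3. After y ≥ 0: [(3,11) (7,3) (7,20) (3,20)]
4. After y ≤ 10: [(7/2,10) (7,3) (7,10)]
5. Canonical ring: [(7/2,10) (7,3) (7,10)]

Clipped polygon: [(7/2,10) (7,3) (7,10)]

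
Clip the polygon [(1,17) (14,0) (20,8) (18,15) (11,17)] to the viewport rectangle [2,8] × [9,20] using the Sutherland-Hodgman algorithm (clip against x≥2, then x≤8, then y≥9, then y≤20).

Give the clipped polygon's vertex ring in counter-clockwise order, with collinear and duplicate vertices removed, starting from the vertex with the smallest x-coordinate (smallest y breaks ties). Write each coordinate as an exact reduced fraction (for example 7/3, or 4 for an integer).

Clipped polygon: [(2,204/13) (121/17,9) (8,9) (8,17) (2,17)]

1. After x ≥ 2: [(2,17) (2,204/13) (14,0) (20,8) (18,15) (11,17)]
2. After x ≤ 8: [(8,17) (2,17) (2,204/13) (8,102/13)]
3. After y ≥ 9: [(8,9) (8,17) (2,17) (2,204/13) (121/17,9)]
4. After y ≤ 20: [(8,9) (8,17) (2,17) (2,204/13) (121/17,9)]
5. Canonical ring: [(2,204/13) (121/17,9) (8,9) (8,17) (2,17)]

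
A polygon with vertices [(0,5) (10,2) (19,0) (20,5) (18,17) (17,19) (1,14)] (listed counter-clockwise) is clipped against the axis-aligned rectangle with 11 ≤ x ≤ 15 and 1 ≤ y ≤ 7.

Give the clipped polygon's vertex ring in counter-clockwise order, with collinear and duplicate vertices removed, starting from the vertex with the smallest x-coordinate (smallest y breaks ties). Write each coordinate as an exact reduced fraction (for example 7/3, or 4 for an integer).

1. After x ≥ 11: [(11,16/9) (19,0) (20,5) (18,17) (17,19) (11,137/8)]
2. After x ≤ 15: [(11,16/9) (15,8/9) (15,147/8) (11,137/8)]
3. After y ≥ 1: [(11,16/9) (29/2,1) (15,1) (15,147/8) (11,137/8)]
4. After y ≤ 7: [(11,7) (11,16/9) (29/2,1) (15,1) (15,7)]
5. Canonical ring: [(11,16/9) (29/2,1) (15,1) (15,7) (11,7)]

Clipped polygon: [(11,16/9) (29/2,1) (15,1) (15,7) (11,7)]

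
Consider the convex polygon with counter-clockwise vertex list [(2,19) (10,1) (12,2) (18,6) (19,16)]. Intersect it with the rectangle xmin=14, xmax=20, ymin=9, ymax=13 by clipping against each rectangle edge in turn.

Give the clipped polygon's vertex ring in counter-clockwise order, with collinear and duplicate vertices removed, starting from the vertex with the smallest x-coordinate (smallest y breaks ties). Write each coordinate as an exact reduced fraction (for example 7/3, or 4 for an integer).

1. After x ≥ 14: [(14,287/17) (14,10/3) (18,6) (19,16)]
2. After x ≤ 20: [(14,287/17) (14,10/3) (18,6) (19,16)]
3. After y ≥ 9: [(14,287/17) (14,9) (183/10,9) (19,16)]
4. After y ≤ 13: [(14,13) (14,9) (183/10,9) (187/10,13)]
5. Canonical ring: [(14,9) (183/10,9) (187/10,13) (14,13)]

Clipped polygon: [(14,9) (183/10,9) (187/10,13) (14,13)]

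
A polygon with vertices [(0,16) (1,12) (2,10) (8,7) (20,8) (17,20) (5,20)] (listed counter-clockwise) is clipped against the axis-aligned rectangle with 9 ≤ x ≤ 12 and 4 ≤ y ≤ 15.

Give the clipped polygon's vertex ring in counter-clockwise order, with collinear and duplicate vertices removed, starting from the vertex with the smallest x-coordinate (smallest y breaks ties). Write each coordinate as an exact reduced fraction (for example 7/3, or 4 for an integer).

1. After x ≥ 9: [(9,85/12) (20,8) (17,20) (9,20)]
2. After x ≤ 12: [(9,85/12) (12,22/3) (12,20) (9,20)]
3. After y ≥ 4: [(9,85/12) (12,22/3) (12,20) (9,20)]
4. After y ≤ 15: [(9,15) (9,85/12) (12,22/3) (12,15)]
5. Canonical ring: [(9,85/12) (12,22/3) (12,15) (9,15)]

Clipped polygon: [(9,85/12) (12,22/3) (12,15) (9,15)]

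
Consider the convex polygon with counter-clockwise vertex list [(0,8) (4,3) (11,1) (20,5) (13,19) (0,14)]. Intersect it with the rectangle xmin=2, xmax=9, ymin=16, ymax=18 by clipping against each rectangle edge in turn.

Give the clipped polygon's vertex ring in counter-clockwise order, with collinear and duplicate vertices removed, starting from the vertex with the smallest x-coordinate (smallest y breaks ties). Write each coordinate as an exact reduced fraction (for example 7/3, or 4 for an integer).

Clipped polygon: [(26/5,16) (9,16) (9,227/13)]

1. After x ≥ 2: [(2,11/2) (4,3) (11,1) (20,5) (13,19) (2,192/13)]
2. After x ≤ 9: [(2,11/2) (4,3) (9,11/7) (9,227/13) (2,192/13)]
3. After y ≥ 16: [(9,16) (9,227/13) (26/5,16)]
4. After y ≤ 18: [(9,16) (9,227/13) (26/5,16)]
5. Canonical ring: [(26/5,16) (9,16) (9,227/13)]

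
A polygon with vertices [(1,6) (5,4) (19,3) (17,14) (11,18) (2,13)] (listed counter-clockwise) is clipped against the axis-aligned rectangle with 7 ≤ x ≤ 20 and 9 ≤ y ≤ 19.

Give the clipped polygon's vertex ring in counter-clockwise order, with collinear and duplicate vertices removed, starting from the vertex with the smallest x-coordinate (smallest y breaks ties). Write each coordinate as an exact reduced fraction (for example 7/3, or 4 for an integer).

1. After x ≥ 7: [(7,27/7) (19,3) (17,14) (11,18) (7,142/9)]
2. After x ≤ 20: [(7,27/7) (19,3) (17,14) (11,18) (7,142/9)]
3. After y ≥ 9: [(7,9) (197/11,9) (17,14) (11,18) (7,142/9)]
4. After y ≤ 19: [(7,9) (197/11,9) (17,14) (11,18) (7,142/9)]
5. Canonical ring: [(7,9) (197/11,9) (17,14) (11,18) (7,142/9)]

Clipped polygon: [(7,9) (197/11,9) (17,14) (11,18) (7,142/9)]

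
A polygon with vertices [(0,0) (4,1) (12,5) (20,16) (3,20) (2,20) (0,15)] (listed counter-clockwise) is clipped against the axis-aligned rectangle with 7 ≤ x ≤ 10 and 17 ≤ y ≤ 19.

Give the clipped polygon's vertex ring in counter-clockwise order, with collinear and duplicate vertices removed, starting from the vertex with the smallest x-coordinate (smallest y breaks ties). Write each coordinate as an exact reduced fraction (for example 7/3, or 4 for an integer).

Clipped polygon: [(7,17) (10,17) (10,312/17) (29/4,19) (7,19)]

1. After x ≥ 7: [(7,5/2) (12,5) (20,16) (7,324/17)]
2. After x ≤ 10: [(7,5/2) (10,4) (10,312/17) (7,324/17)]
3. After y ≥ 17: [(7,17) (10,17) (10,312/17) (7,324/17)]
4. After y ≤ 19: [(7,19) (7,17) (10,17) (10,312/17) (29/4,19)]
5. Canonical ring: [(7,17) (10,17) (10,312/17) (29/4,19) (7,19)]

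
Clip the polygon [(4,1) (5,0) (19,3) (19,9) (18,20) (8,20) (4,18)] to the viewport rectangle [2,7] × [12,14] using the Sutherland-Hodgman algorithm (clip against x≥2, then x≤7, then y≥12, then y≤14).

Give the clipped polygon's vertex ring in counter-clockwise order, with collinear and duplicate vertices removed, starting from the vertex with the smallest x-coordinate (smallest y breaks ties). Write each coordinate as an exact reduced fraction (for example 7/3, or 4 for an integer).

1. After x ≥ 2: [(4,1) (5,0) (19,3) (19,9) (18,20) (8,20) (4,18)]
2. After x ≤ 7: [(4,1) (5,0) (7,3/7) (7,39/2) (4,18)]
3. After y ≥ 12: [(4,12) (7,12) (7,39/2) (4,18)]
4. After y ≤ 14: [(4,14) (4,12) (7,12) (7,14)]
5. Canonical ring: [(4,12) (7,12) (7,14) (4,14)]

Clipped polygon: [(4,12) (7,12) (7,14) (4,14)]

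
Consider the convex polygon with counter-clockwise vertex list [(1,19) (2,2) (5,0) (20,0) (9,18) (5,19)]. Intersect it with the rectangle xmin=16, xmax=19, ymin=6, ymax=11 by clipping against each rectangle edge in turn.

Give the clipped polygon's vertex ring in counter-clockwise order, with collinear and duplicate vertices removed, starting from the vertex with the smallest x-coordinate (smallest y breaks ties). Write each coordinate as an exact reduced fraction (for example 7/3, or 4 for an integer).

Clipped polygon: [(16,6) (49/3,6) (16,72/11)]

1. After x ≥ 16: [(16,0) (20,0) (16,72/11)]
2. After x ≤ 19: [(16,0) (19,0) (19,18/11) (16,72/11)]
3. After y ≥ 6: [(16,6) (49/3,6) (16,72/11)]
4. After y ≤ 11: [(16,6) (49/3,6) (16,72/11)]
5. Canonical ring: [(16,6) (49/3,6) (16,72/11)]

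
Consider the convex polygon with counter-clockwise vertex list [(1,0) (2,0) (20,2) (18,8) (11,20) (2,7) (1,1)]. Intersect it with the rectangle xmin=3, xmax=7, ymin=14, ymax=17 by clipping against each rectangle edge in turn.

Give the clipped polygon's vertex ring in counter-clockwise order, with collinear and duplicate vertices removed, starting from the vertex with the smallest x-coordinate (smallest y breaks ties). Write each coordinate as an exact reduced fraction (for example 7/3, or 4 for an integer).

1. After x ≥ 3: [(3,1/9) (20,2) (18,8) (11,20) (3,76/9)]
2. After x ≤ 7: [(3,1/9) (7,5/9) (7,128/9) (3,76/9)]
3. After y ≥ 14: [(7,14) (7,128/9) (89/13,14)]
4. After y ≤ 17: [(7,14) (7,128/9) (89/13,14)]
5. Canonical ring: [(89/13,14) (7,14) (7,128/9)]

Clipped polygon: [(89/13,14) (7,14) (7,128/9)]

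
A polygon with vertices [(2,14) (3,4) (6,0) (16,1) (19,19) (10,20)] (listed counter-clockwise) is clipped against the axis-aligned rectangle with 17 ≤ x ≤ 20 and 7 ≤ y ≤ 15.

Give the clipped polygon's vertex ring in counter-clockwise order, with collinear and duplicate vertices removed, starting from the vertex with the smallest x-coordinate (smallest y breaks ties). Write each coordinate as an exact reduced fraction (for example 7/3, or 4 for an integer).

Clipped polygon: [(17,7) (55/3,15) (17,15)]

1. After x ≥ 17: [(17,7) (19,19) (17,173/9)]
2. After x ≤ 20: [(17,7) (19,19) (17,173/9)]
3. After y ≥ 7: [(17,7) (19,19) (17,173/9)]
4. After y ≤ 15: [(17,15) (17,7) (55/3,15)]
5. Canonical ring: [(17,7) (55/3,15) (17,15)]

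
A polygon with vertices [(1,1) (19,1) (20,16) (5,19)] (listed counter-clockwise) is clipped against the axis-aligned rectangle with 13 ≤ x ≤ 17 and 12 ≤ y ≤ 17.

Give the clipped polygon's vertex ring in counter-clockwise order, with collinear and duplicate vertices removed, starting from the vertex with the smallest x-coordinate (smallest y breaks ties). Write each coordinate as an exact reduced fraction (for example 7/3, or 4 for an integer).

Clipped polygon: [(13,12) (17,12) (17,83/5) (15,17) (13,17)]

1. After x ≥ 13: [(13,1) (19,1) (20,16) (13,87/5)]
2. After x ≤ 17: [(13,1) (17,1) (17,83/5) (13,87/5)]
3. After y ≥ 12: [(13,12) (17,12) (17,83/5) (13,87/5)]
4. After y ≤ 17: [(13,17) (13,12) (17,12) (17,83/5) (15,17)]
5. Canonical ring: [(13,12) (17,12) (17,83/5) (15,17) (13,17)]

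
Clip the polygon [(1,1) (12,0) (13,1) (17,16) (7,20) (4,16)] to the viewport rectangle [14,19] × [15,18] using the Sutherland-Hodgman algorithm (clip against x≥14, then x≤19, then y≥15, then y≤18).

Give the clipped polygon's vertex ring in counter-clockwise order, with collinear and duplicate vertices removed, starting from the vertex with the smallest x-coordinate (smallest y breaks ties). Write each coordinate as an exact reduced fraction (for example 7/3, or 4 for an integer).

1. After x ≥ 14: [(14,19/4) (17,16) (14,86/5)]
2. After x ≤ 19: [(14,19/4) (17,16) (14,86/5)]
3. After y ≥ 15: [(14,15) (251/15,15) (17,16) (14,86/5)]
4. After y ≤ 18: [(14,15) (251/15,15) (17,16) (14,86/5)]
5. Canonical ring: [(14,15) (251/15,15) (17,16) (14,86/5)]

Clipped polygon: [(14,15) (251/15,15) (17,16) (14,86/5)]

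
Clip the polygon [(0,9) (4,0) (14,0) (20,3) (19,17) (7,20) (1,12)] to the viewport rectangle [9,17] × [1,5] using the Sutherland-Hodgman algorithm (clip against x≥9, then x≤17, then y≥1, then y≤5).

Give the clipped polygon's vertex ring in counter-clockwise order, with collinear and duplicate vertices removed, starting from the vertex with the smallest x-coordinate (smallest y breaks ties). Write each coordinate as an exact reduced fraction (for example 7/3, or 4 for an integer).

1. After x ≥ 9: [(9,0) (14,0) (20,3) (19,17) (9,39/2)]
2. After x ≤ 17: [(9,0) (14,0) (17,3/2) (17,35/2) (9,39/2)]
3. After y ≥ 1: [(9,1) (16,1) (17,3/2) (17,35/2) (9,39/2)]
4. After y ≤ 5: [(9,5) (9,1) (16,1) (17,3/2) (17,5)]
5. Canonical ring: [(9,1) (16,1) (17,3/2) (17,5) (9,5)]

Clipped polygon: [(9,1) (16,1) (17,3/2) (17,5) (9,5)]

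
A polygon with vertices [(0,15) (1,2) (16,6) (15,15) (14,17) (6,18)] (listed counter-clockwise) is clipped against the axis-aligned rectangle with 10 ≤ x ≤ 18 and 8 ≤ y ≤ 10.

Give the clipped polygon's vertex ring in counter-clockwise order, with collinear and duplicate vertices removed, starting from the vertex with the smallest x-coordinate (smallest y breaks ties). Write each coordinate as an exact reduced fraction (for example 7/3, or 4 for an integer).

Clipped polygon: [(10,8) (142/9,8) (140/9,10) (10,10)]

1. After x ≥ 10: [(10,22/5) (16,6) (15,15) (14,17) (10,35/2)]
2. After x ≤ 18: [(10,22/5) (16,6) (15,15) (14,17) (10,35/2)]
3. After y ≥ 8: [(10,8) (142/9,8) (15,15) (14,17) (10,35/2)]
4. After y ≤ 10: [(10,10) (10,8) (142/9,8) (140/9,10)]
5. Canonical ring: [(10,8) (142/9,8) (140/9,10) (10,10)]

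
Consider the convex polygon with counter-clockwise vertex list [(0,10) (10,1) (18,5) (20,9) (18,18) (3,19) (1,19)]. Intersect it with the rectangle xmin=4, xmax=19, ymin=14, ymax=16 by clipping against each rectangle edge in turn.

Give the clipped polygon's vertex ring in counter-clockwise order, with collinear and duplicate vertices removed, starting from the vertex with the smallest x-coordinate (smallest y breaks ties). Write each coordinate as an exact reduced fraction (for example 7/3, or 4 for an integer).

Clipped polygon: [(4,14) (170/9,14) (166/9,16) (4,16)]

1. After x ≥ 4: [(4,32/5) (10,1) (18,5) (20,9) (18,18) (4,284/15)]
2. After x ≤ 19: [(4,32/5) (10,1) (18,5) (19,7) (19,27/2) (18,18) (4,284/15)]
3. After y ≥ 14: [(4,14) (170/9,14) (18,18) (4,284/15)]
4. After y ≤ 16: [(4,16) (4,14) (170/9,14) (166/9,16)]
5. Canonical ring: [(4,14) (170/9,14) (166/9,16) (4,16)]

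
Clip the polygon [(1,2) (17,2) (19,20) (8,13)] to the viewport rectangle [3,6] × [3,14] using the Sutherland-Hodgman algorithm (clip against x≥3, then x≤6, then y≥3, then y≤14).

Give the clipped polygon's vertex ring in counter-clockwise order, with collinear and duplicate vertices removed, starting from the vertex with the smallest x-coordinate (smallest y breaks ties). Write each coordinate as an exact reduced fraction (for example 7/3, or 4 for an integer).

Clipped polygon: [(3,3) (6,3) (6,69/7) (3,36/7)]

1. After x ≥ 3: [(3,36/7) (3,2) (17,2) (19,20) (8,13)]
2. After x ≤ 6: [(6,69/7) (3,36/7) (3,2) (6,2)]
3. After y ≥ 3: [(6,3) (6,69/7) (3,36/7) (3,3)]
4. After y ≤ 14: [(6,3) (6,69/7) (3,36/7) (3,3)]
5. Canonical ring: [(3,3) (6,3) (6,69/7) (3,36/7)]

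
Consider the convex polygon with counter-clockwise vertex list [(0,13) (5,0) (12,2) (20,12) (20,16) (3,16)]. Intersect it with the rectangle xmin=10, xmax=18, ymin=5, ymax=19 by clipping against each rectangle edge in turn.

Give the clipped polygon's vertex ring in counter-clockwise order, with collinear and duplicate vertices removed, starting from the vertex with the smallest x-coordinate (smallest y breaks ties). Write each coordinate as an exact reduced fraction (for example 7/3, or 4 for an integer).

1. After x ≥ 10: [(10,10/7) (12,2) (20,12) (20,16) (10,16)]
2. After x ≤ 18: [(10,10/7) (12,2) (18,19/2) (18,16) (10,16)]
3. After y ≥ 5: [(10,5) (72/5,5) (18,19/2) (18,16) (10,16)]
4. After y ≤ 19: [(10,5) (72/5,5) (18,19/2) (18,16) (10,16)]
5. Canonical ring: [(10,5) (72/5,5) (18,19/2) (18,16) (10,16)]

Clipped polygon: [(10,5) (72/5,5) (18,19/2) (18,16) (10,16)]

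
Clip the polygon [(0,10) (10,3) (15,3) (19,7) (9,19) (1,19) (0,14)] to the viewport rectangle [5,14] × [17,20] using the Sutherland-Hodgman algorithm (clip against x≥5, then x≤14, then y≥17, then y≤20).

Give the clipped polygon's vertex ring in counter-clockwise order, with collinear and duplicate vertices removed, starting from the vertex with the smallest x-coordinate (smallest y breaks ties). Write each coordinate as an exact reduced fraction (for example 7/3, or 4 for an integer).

Clipped polygon: [(5,17) (32/3,17) (9,19) (5,19)]

1. After x ≥ 5: [(5,13/2) (10,3) (15,3) (19,7) (9,19) (5,19)]
2. After x ≤ 14: [(5,13/2) (10,3) (14,3) (14,13) (9,19) (5,19)]
3. After y ≥ 17: [(5,17) (32/3,17) (9,19) (5,19)]
4. After y ≤ 20: [(5,17) (32/3,17) (9,19) (5,19)]
5. Canonical ring: [(5,17) (32/3,17) (9,19) (5,19)]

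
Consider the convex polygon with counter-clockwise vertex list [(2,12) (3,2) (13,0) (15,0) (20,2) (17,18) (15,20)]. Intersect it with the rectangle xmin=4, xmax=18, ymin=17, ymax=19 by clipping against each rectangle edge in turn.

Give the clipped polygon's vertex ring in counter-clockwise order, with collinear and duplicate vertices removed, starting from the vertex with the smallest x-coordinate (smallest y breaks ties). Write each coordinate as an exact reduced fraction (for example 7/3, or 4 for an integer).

Clipped polygon: [(81/8,17) (275/16,17) (17,18) (16,19) (107/8,19)]

1. After x ≥ 4: [(4,172/13) (4,9/5) (13,0) (15,0) (20,2) (17,18) (15,20)]
2. After x ≤ 18: [(4,172/13) (4,9/5) (13,0) (15,0) (18,6/5) (18,38/3) (17,18) (15,20)]
3. After y ≥ 17: [(81/8,17) (275/16,17) (17,18) (15,20)]
4. After y ≤ 19: [(107/8,19) (81/8,17) (275/16,17) (17,18) (16,19)]
5. Canonical ring: [(81/8,17) (275/16,17) (17,18) (16,19) (107/8,19)]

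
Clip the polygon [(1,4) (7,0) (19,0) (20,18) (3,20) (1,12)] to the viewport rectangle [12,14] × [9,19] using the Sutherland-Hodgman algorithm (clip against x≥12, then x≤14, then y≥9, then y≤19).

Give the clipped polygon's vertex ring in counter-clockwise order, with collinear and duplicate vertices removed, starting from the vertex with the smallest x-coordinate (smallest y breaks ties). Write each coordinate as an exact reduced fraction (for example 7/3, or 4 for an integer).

1. After x ≥ 12: [(12,0) (19,0) (20,18) (12,322/17)]
2. After x ≤ 14: [(12,0) (14,0) (14,318/17) (12,322/17)]
3. After y ≥ 9: [(12,9) (14,9) (14,318/17) (12,322/17)]
4. After y ≤ 19: [(12,9) (14,9) (14,318/17) (12,322/17)]
5. Canonical ring: [(12,9) (14,9) (14,318/17) (12,322/17)]

Clipped polygon: [(12,9) (14,9) (14,318/17) (12,322/17)]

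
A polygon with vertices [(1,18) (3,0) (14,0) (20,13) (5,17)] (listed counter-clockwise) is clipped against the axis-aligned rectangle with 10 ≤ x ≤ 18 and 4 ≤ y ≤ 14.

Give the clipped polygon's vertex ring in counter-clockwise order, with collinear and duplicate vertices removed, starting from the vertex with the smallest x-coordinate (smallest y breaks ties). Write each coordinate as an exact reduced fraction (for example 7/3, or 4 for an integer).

Clipped polygon: [(10,4) (206/13,4) (18,26/3) (18,203/15) (65/4,14) (10,14)]

1. After x ≥ 10: [(10,0) (14,0) (20,13) (10,47/3)]
2. After x ≤ 18: [(10,0) (14,0) (18,26/3) (18,203/15) (10,47/3)]
3. After y ≥ 4: [(10,4) (206/13,4) (18,26/3) (18,203/15) (10,47/3)]
4. After y ≤ 14: [(10,14) (10,4) (206/13,4) (18,26/3) (18,203/15) (65/4,14)]
5. Canonical ring: [(10,4) (206/13,4) (18,26/3) (18,203/15) (65/4,14) (10,14)]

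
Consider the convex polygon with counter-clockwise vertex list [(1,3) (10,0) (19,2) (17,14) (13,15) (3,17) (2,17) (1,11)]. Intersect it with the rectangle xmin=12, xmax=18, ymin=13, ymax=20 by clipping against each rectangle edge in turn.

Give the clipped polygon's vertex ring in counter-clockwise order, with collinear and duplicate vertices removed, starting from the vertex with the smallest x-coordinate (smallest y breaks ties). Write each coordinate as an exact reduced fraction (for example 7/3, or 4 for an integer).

1. After x ≥ 12: [(12,4/9) (19,2) (17,14) (13,15) (12,76/5)]
2. After x ≤ 18: [(12,4/9) (18,16/9) (18,8) (17,14) (13,15) (12,76/5)]
3. After y ≥ 13: [(12,13) (103/6,13) (17,14) (13,15) (12,76/5)]
4. After y ≤ 20: [(12,13) (103/6,13) (17,14) (13,15) (12,76/5)]
5. Canonical ring: [(12,13) (103/6,13) (17,14) (13,15) (12,76/5)]

Clipped polygon: [(12,13) (103/6,13) (17,14) (13,15) (12,76/5)]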